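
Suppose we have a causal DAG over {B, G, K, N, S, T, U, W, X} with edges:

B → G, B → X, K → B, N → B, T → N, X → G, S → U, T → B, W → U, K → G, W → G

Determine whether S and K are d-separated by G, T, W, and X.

Yes

There are 3 undirected paths between S and K; checking each against the conditioning set {G, T, W, X}:
Path 1: S → U ← W → G ← X ← B ← K
  U is a collider here and neither U nor any of its descendants is conditioned on, so the collider stays closed — the path is blocked at U.
Path 2: S → U ← W → G ← K
  U is a collider here and neither U nor any of its descendants is conditioned on, so the collider stays closed — the path is blocked at U.
Path 3: S → U ← W → G ← B ← K
  U is a collider here and neither U nor any of its descendants is conditioned on, so the collider stays closed — the path is blocked at U.
Every path is blocked, so S and K are d-separated given {G, T, W, X}.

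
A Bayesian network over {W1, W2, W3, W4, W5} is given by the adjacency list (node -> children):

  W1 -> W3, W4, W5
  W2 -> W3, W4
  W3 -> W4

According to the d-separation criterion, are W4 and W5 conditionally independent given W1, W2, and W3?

There are 3 undirected paths between W4 and W5; checking each against the conditioning set {W1, W2, W3}:
  1. W4 ← W1 → W5 — W1:fork[blocks] ⇒ blocked
  2. W4 ← W2 → W3 ← W1 → W5 — W2:fork[blocks]; W3:collider[open]; W1:fork[blocks] ⇒ blocked
  3. W4 ← W3 ← W1 → W5 — W3:chain[blocks]; W1:fork[blocks] ⇒ blocked
All paths are blocked; W4 ⊥ W5 | {W1, W2, W3} holds.

Yes — W4 and W5 are d-separated given {W1, W2, W3}.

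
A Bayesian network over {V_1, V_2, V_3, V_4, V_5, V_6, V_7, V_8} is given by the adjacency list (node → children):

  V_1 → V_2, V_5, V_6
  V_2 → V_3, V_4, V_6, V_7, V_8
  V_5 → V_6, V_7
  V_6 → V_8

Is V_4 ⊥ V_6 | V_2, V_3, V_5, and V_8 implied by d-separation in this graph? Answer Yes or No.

Yes

We examine all 6 paths between V_4 and V_6:
  1. V_4 ← V_2 → V_8 ← V_6 — V_2:fork[blocks]; V_8:collider[open] ⇒ blocked
  2. V_4 ← V_2 → V_7 ← V_5 → V_6 — V_2:fork[blocks]; V_7:collider[blocks]; V_5:fork[blocks] ⇒ blocked
  3. V_4 ← V_2 → V_7 ← V_5 ← V_1 → V_6 — V_2:fork[blocks]; V_7:collider[blocks]; V_5:chain[blocks]; V_1:fork[open] ⇒ blocked
  4. V_4 ← V_2 → V_6 — V_2:fork[blocks] ⇒ blocked
  5. V_4 ← V_2 ← V_1 → V_5 → V_6 — V_2:chain[blocks]; V_1:fork[open]; V_5:chain[blocks] ⇒ blocked
  6. V_4 ← V_2 ← V_1 → V_6 — V_2:chain[blocks]; V_1:fork[open] ⇒ blocked
Every path is blocked, so V_4 and V_6 are d-separated given {V_2, V_3, V_5, V_8}.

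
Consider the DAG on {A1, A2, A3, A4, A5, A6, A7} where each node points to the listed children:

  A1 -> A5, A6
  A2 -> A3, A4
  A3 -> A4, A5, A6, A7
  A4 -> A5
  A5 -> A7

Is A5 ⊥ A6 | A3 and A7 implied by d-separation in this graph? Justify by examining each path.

No

5 paths connect A5 and A6; each must be blocked for d-separation to hold:
Path 1: A5 ← A1 → A6
  A1 is a fork and A1 is not conditioned on — no node blocks this path, so it is active.
Path 2: A5 → A7 ← A3 → A6
  A3 is a fork here and A3 is conditioned on, so the path is blocked at A3.
Path 3: A5 ← A3 → A6
  A3 is a fork here and A3 is conditioned on, so the path is blocked at A3.
Path 4: A5 ← A4 ← A3 → A6
  A3 is a fork here and A3 is conditioned on, so the path is blocked at A3.
Path 5: A5 ← A4 ← A2 → A3 → A6
  A3 is a chain here and A3 is conditioned on, so the path is blocked at A3.
Since the path A5 ← A1 → A6 is active, A5 and A6 are not d-separated given {A3, A7}.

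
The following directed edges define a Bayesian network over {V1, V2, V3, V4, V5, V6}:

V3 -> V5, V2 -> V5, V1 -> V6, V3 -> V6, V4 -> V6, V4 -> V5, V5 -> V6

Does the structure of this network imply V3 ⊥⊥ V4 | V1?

Yes

4 paths connect V3 and V4; each must be blocked for d-separation to hold:
Path 1: V3 → V5 ← V4
  V5 is a collider here and neither V5 nor any of its descendants is conditioned on, so the collider stays closed — the path is blocked at V5.
Path 2: V3 → V5 → V6 ← V4
  V6 is a collider here and neither V6 nor any of its descendants is conditioned on, so the collider stays closed — the path is blocked at V6.
Path 3: V3 → V6 ← V4
  V6 is a collider here and neither V6 nor any of its descendants is conditioned on, so the collider stays closed — the path is blocked at V6.
Path 4: V3 → V6 ← V5 ← V4
  V6 is a collider here and neither V6 nor any of its descendants is conditioned on, so the collider stays closed — the path is blocked at V6.
Since every path is blocked, d-separation holds.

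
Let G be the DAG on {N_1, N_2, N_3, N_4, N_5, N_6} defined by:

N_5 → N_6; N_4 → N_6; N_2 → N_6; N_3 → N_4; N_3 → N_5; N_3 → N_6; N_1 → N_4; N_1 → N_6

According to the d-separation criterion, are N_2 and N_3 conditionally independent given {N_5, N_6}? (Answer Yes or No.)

Enumerating the 4 paths from N_2 to N_3 and testing each for blocking by {N_5, N_6}:
Path 1: N_2 → N_6 ← N_5 ← N_3
  N_5 is a chain here and N_5 is conditioned on, so the path is blocked at N_5.
Path 2: N_2 → N_6 ← N_3
  N_6 is a collider and N_6 is conditioned on, which opens it — no node blocks this path, so it is active.
Path 3: N_2 → N_6 ← N_4 ← N_3
  N_6 is a collider and N_6 is conditioned on, which opens it; N_4 is a chain and N_4 is not conditioned on — no node blocks this path, so it is active.
Path 4: N_2 → N_6 ← N_1 → N_4 ← N_3
  N_6 is a collider and N_6 is conditioned on, which opens it; N_1 is a fork and N_1 is not conditioned on; N_4 is a collider and its descendant N_6 is conditioned on, which opens it — no node blocks this path, so it is active.
At least one path is unblocked, so d-separation fails.

No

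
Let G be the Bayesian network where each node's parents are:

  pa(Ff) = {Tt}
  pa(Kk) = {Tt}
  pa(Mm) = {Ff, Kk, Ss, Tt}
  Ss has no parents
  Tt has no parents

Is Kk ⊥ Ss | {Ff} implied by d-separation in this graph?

3 paths connect Kk and Ss; each must be blocked for d-separation to hold:
Path 1: Kk → Mm ← Ss
  Mm is a collider here and neither Mm nor any of its descendants is conditioned on, so the collider stays closed — the path is blocked at Mm.
Path 2: Kk ← Tt → Mm ← Ss
  Mm is a collider here and neither Mm nor any of its descendants is conditioned on, so the collider stays closed — the path is blocked at Mm.
Path 3: Kk ← Tt → Ff → Mm ← Ss
  Ff is a chain here and Ff is conditioned on, so the path is blocked at Ff.
Every path is blocked, so Kk and Ss are d-separated given {Ff}.

Yes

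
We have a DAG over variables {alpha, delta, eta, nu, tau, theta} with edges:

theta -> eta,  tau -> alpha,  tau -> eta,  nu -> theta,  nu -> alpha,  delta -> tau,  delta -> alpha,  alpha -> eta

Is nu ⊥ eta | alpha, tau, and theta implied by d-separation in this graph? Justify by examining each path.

Yes — nu and eta are d-separated given {alpha, tau, theta}.

We examine all 4 paths between nu and eta:
Path 1: nu → alpha ← tau → eta
  tau is a fork here and tau is conditioned on, so the path is blocked at tau.
Path 2: nu → alpha → eta
  alpha is a chain here and alpha is conditioned on, so the path is blocked at alpha.
Path 3: nu → alpha ← delta → tau → eta
  tau is a chain here and tau is conditioned on, so the path is blocked at tau.
Path 4: nu → theta → eta
  theta is a chain here and theta is conditioned on, so the path is blocked at theta.
Every path is blocked, so nu and eta are d-separated given {alpha, tau, theta}.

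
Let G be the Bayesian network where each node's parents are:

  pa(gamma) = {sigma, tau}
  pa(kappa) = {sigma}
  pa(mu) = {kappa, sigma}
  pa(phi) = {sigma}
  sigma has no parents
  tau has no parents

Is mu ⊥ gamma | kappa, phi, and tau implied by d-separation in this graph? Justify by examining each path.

No

Enumerating the 2 paths from mu to gamma and testing each for blocking by {kappa, phi, tau}:
Path 1: mu ← kappa ← sigma → gamma
  kappa is a chain here and kappa is conditioned on, so the path is blocked at kappa.
Path 2: mu ← sigma → gamma
  sigma is a fork and sigma is not conditioned on — no node blocks this path, so it is active.
Since the path mu ← sigma → gamma is active, mu and gamma are not d-separated given {kappa, phi, tau}.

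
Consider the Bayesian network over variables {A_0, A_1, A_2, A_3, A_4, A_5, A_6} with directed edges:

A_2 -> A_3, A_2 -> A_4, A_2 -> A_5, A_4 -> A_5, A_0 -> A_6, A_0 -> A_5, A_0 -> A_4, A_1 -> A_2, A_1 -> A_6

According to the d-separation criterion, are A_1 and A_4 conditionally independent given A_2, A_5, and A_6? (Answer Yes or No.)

No

6 paths connect A_1 and A_4; each must be blocked for d-separation to hold:
  1. A_1 → A_6 ← A_0 → A_5 ← A_4 — A_6:collider[open]; A_0:fork[open]; A_5:collider[open] ⇒ active
  2. A_1 → A_6 ← A_0 → A_5 ← A_2 → A_4 — A_6:collider[open]; A_0:fork[open]; A_5:collider[open]; A_2:fork[blocks] ⇒ blocked
  3. A_1 → A_6 ← A_0 → A_4 — A_6:collider[open]; A_0:fork[open] ⇒ active
  4. A_1 → A_2 → A_5 ← A_4 — A_2:chain[blocks]; A_5:collider[open] ⇒ blocked
  5. A_1 → A_2 → A_5 ← A_0 → A_4 — A_2:chain[blocks]; A_5:collider[open]; A_0:fork[open] ⇒ blocked
  6. A_1 → A_2 → A_4 — A_2:chain[blocks] ⇒ blocked
Since the path A_1 → A_6 ← A_0 → A_5 ← A_4 is active, A_1 and A_4 are not d-separated given {A_2, A_5, A_6}.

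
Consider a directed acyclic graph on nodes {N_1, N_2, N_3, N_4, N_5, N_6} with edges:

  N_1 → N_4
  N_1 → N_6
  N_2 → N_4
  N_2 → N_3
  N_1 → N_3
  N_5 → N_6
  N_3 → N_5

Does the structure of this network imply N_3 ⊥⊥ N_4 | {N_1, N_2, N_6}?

Enumerating the 3 paths from N_3 to N_4 and testing each for blocking by {N_1, N_2, N_6}:
Path 1: N_3 ← N_2 → N_4
  N_2 is a fork here and N_2 is conditioned on, so the path is blocked at N_2.
Path 2: N_3 → N_5 → N_6 ← N_1 → N_4
  N_1 is a fork here and N_1 is conditioned on, so the path is blocked at N_1.
Path 3: N_3 ← N_1 → N_4
  N_1 is a fork here and N_1 is conditioned on, so the path is blocked at N_1.
All paths are blocked; N_3 ⊥ N_4 | {N_1, N_2, N_6} holds.

Yes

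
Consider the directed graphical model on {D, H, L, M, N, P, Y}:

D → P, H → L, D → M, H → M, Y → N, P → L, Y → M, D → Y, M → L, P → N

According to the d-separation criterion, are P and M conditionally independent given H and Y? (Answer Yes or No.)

There are 6 undirected paths between P and M; checking each against the conditioning set {H, Y}:
  1. P → N ← Y → M — N:collider[blocks]; Y:fork[blocks] ⇒ blocked
  2. P → N ← Y ← D → M — N:collider[blocks]; Y:chain[blocks]; D:fork[open] ⇒ blocked
  3. P → L ← H → M — L:collider[blocks]; H:fork[blocks] ⇒ blocked
  4. P → L ← M — L:collider[blocks] ⇒ blocked
  5. P ← D → Y → M — D:fork[open]; Y:chain[blocks] ⇒ blocked
  6. P ← D → M — D:fork[open] ⇒ active
Because an active path exists, P and M are not d-separated.

No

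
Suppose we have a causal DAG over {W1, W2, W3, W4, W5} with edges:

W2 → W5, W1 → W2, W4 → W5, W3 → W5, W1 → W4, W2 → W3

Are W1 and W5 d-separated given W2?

We examine all 3 paths between W1 and W5:
Path 1: W1 → W2 → W3 → W5
  W2 is a chain here and W2 is conditioned on, so the path is blocked at W2.
Path 2: W1 → W2 → W5
  W2 is a chain here and W2 is conditioned on, so the path is blocked at W2.
Path 3: W1 → W4 → W5
  W4 is a chain and W4 is not conditioned on — no node blocks this path, so it is active.
At least one path is unblocked, so d-separation fails.

No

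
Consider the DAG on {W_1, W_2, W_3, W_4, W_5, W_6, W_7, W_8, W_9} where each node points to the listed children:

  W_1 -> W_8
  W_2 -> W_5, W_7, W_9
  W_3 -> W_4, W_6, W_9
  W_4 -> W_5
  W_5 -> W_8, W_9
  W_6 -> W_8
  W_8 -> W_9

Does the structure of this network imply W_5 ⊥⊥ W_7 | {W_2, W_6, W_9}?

Yes

We examine all 6 paths between W_5 and W_7:
  1. W_5 ← W_2 → W_7 — W_2:fork[blocks] ⇒ blocked
  2. W_5 → W_8 ← W_6 ← W_3 → W_9 ← W_2 → W_7 — W_8:collider[open]; W_6:chain[blocks]; W_3:fork[open]; W_9:collider[open]; W_2:fork[blocks] ⇒ blocked
  3. W_5 → W_8 → W_9 ← W_2 → W_7 — W_8:chain[open]; W_9:collider[open]; W_2:fork[blocks] ⇒ blocked
  4. W_5 ← W_4 ← W_3 → W_6 → W_8 → W_9 ← W_2 → W_7 — W_4:chain[open]; W_3:fork[open]; W_6:chain[blocks]; W_8:chain[open]; W_9:collider[open]; W_2:fork[blocks] ⇒ blocked
  5. W_5 ← W_4 ← W_3 → W_9 ← W_2 → W_7 — W_4:chain[open]; W_3:fork[open]; W_9:collider[open]; W_2:fork[blocks] ⇒ blocked
  6. W_5 → W_9 ← W_2 → W_7 — W_9:collider[open]; W_2:fork[blocks] ⇒ blocked
All paths are blocked; W_5 ⊥ W_7 | {W_2, W_6, W_9} holds.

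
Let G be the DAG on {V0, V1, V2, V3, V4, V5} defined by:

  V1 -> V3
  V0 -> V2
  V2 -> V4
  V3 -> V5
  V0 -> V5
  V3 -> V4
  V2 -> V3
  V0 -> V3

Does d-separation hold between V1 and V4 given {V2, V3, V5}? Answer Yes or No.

Yes — V1 and V4 are d-separated given {V2, V3, V5}.

There are 4 undirected paths between V1 and V4; checking each against the conditioning set {V2, V3, V5}:
Path 1: V1 → V3 → V5 ← V0 → V2 → V4
  V3 is a chain here and V3 is conditioned on, so the path is blocked at V3.
Path 2: V1 → V3 ← V2 → V4
  V2 is a fork here and V2 is conditioned on, so the path is blocked at V2.
Path 3: V1 → V3 ← V0 → V2 → V4
  V2 is a chain here and V2 is conditioned on, so the path is blocked at V2.
Path 4: V1 → V3 → V4
  V3 is a chain here and V3 is conditioned on, so the path is blocked at V3.
Every path is blocked, so V1 and V4 are d-separated given {V2, V3, V5}.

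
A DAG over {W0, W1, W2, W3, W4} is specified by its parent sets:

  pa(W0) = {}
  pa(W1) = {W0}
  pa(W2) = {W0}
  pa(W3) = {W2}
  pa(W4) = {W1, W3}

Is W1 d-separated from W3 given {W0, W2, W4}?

Enumerating the 2 paths from W1 to W3 and testing each for blocking by {W0, W2, W4}:
Path 1: W1 ← W0 → W2 → W3
  W0 is a fork here and W0 is conditioned on, so the path is blocked at W0.
Path 2: W1 → W4 ← W3
  W4 is a collider and W4 is conditioned on, which opens it — no node blocks this path, so it is active.
Since the path W1 → W4 ← W3 is active, W1 and W3 are not d-separated given {W0, W2, W4}.

No — W1 and W3 are not d-separated given {W0, W2, W4}.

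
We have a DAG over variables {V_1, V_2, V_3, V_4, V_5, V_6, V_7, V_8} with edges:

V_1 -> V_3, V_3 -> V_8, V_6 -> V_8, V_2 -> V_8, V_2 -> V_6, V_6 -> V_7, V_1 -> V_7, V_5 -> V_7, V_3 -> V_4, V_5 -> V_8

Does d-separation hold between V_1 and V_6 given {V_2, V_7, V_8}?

We examine all 6 paths between V_1 and V_6:
Path 1: V_1 → V_3 → V_8 ← V_6
  V_3 is a chain and V_3 is not conditioned on; V_8 is a collider and V_8 is conditioned on, which opens it — no node blocks this path, so it is active.
Path 2: V_1 → V_3 → V_8 ← V_5 → V_7 ← V_6
  V_3 is a chain and V_3 is not conditioned on; V_8 is a collider and V_8 is conditioned on, which opens it; V_5 is a fork and V_5 is not conditioned on; V_7 is a collider and V_7 is conditioned on, which opens it — no node blocks this path, so it is active.
Path 3: V_1 → V_3 → V_8 ← V_2 → V_6
  V_2 is a fork here and V_2 is conditioned on, so the path is blocked at V_2.
Path 4: V_1 → V_7 ← V_6
  V_7 is a collider and V_7 is conditioned on, which opens it — no node blocks this path, so it is active.
Path 5: V_1 → V_7 ← V_5 → V_8 ← V_6
  V_7 is a collider and V_7 is conditioned on, which opens it; V_5 is a fork and V_5 is not conditioned on; V_8 is a collider and V_8 is conditioned on, which opens it — no node blocks this path, so it is active.
Path 6: V_1 → V_7 ← V_5 → V_8 ← V_2 → V_6
  V_2 is a fork here and V_2 is conditioned on, so the path is blocked at V_2.
At least one path is unblocked, so d-separation fails.

No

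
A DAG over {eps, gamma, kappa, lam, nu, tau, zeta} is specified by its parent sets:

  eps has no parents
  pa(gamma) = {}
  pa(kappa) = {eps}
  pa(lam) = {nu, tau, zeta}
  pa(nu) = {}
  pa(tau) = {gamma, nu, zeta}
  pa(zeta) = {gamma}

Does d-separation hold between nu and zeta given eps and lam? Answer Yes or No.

No

There are 6 undirected paths between nu and zeta; checking each against the conditioning set {eps, lam}:
Path 1: nu → lam ← zeta
  lam is a collider and lam is conditioned on, which opens it — no node blocks this path, so it is active.
Path 2: nu → lam ← tau ← gamma → zeta
  lam is a collider and lam is conditioned on, which opens it; tau is a chain and tau is not conditioned on; gamma is a fork and gamma is not conditioned on — no node blocks this path, so it is active.
Path 3: nu → lam ← tau ← zeta
  lam is a collider and lam is conditioned on, which opens it; tau is a chain and tau is not conditioned on — no node blocks this path, so it is active.
Path 4: nu → tau ← gamma → zeta
  tau is a collider and its descendant lam is conditioned on, which opens it; gamma is a fork and gamma is not conditioned on — no node blocks this path, so it is active.
Path 5: nu → tau → lam ← zeta
  tau is a chain and tau is not conditioned on; lam is a collider and lam is conditioned on, which opens it — no node blocks this path, so it is active.
Path 6: nu → tau ← zeta
  tau is a collider and its descendant lam is conditioned on, which opens it — no node blocks this path, so it is active.
At least one path is unblocked, so d-separation fails.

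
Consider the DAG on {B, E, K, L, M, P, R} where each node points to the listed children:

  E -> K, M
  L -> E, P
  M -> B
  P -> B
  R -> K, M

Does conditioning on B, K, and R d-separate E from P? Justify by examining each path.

We examine all 3 paths between E and P:
Path 1: E → K ← R → M → B ← P
  R is a fork here and R is conditioned on, so the path is blocked at R.
Path 2: E ← L → P
  L is a fork and L is not conditioned on — no node blocks this path, so it is active.
Path 3: E → M → B ← P
  M is a chain and M is not conditioned on; B is a collider and B is conditioned on, which opens it — no node blocks this path, so it is active.
At least one path is unblocked, so d-separation fails.

No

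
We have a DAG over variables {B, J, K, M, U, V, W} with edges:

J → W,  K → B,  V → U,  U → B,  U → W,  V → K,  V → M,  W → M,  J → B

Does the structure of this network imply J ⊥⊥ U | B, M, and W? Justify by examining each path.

No

6 paths connect J and U; each must be blocked for d-separation to hold:
Path 1: J → W → M ← V → K → B ← U
  W is a chain here and W is conditioned on, so the path is blocked at W.
Path 2: J → W → M ← V → U
  W is a chain here and W is conditioned on, so the path is blocked at W.
Path 3: J → W ← U
  W is a collider and W is conditioned on, which opens it — no node blocks this path, so it is active.
Path 4: J → B ← K ← V → M ← W ← U
  W is a chain here and W is conditioned on, so the path is blocked at W.
Path 5: J → B ← K ← V → U
  B is a collider and B is conditioned on, which opens it; K is a chain and K is not conditioned on; V is a fork and V is not conditioned on — no node blocks this path, so it is active.
Path 6: J → B ← U
  B is a collider and B is conditioned on, which opens it — no node blocks this path, so it is active.
Because an active path exists, J and U are not d-separated.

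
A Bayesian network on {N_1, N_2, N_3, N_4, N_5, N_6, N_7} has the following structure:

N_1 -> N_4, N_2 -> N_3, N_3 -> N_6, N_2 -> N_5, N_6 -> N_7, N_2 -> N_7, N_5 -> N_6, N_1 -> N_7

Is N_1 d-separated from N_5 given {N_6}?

Yes — N_1 and N_5 are d-separated given {N_6}.

We examine all 4 paths between N_1 and N_5:
Path 1: N_1 → N_7 ← N_2 → N_3 → N_6 ← N_5
  N_7 is a collider here and neither N_7 nor any of its descendants is conditioned on, so the collider stays closed — the path is blocked at N_7.
Path 2: N_1 → N_7 ← N_2 → N_5
  N_7 is a collider here and neither N_7 nor any of its descendants is conditioned on, so the collider stays closed — the path is blocked at N_7.
Path 3: N_1 → N_7 ← N_6 ← N_3 ← N_2 → N_5
  N_7 is a collider here and neither N_7 nor any of its descendants is conditioned on, so the collider stays closed — the path is blocked at N_7.
Path 4: N_1 → N_7 ← N_6 ← N_5
  N_7 is a collider here and neither N_7 nor any of its descendants is conditioned on, so the collider stays closed — the path is blocked at N_7.
Since every path is blocked, d-separation holds.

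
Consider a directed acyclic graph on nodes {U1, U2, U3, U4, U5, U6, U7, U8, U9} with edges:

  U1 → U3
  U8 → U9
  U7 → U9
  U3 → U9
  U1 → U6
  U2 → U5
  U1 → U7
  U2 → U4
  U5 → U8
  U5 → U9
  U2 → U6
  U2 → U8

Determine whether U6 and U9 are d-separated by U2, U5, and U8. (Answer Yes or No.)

Enumerating the 6 paths from U6 to U9 and testing each for blocking by {U2, U5, U8}:
  1. U6 ← U2 → U5 → U9 — U2:fork[blocks]; U5:chain[blocks] ⇒ blocked
  2. U6 ← U2 → U5 → U8 → U9 — U2:fork[blocks]; U5:chain[blocks]; U8:chain[blocks] ⇒ blocked
  3. U6 ← U2 → U8 → U9 — U2:fork[blocks]; U8:chain[blocks] ⇒ blocked
  4. U6 ← U2 → U8 ← U5 → U9 — U2:fork[blocks]; U8:collider[open]; U5:fork[blocks] ⇒ blocked
  5. U6 ← U1 → U3 → U9 — U1:fork[open]; U3:chain[open] ⇒ active
  6. U6 ← U1 → U7 → U9 — U1:fork[open]; U7:chain[open] ⇒ active
Because an active path exists, U6 and U9 are not d-separated.

No — U6 and U9 are not d-separated given {U2, U5, U8}.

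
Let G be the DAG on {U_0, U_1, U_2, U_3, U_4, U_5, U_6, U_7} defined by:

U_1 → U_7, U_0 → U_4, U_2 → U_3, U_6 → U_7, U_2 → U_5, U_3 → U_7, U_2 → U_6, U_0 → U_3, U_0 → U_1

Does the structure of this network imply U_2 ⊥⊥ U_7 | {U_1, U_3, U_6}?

Enumerating the 3 paths from U_2 to U_7 and testing each for blocking by {U_1, U_3, U_6}:
  1. U_2 → U_3 → U_7 — U_3:chain[blocks] ⇒ blocked
  2. U_2 → U_3 ← U_0 → U_1 → U_7 — U_3:collider[open]; U_0:fork[open]; U_1:chain[blocks] ⇒ blocked
  3. U_2 → U_6 → U_7 — U_6:chain[blocks] ⇒ blocked
Every path is blocked, so U_2 and U_7 are d-separated given {U_1, U_3, U_6}.

Yes — U_2 and U_7 are d-separated given {U_1, U_3, U_6}.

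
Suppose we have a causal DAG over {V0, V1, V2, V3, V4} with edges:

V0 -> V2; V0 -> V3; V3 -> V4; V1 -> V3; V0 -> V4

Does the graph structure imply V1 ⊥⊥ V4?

2 paths connect V1 and V4; each must be blocked for d-separation to hold:
  1. V1 → V3 → V4 — V3:chain[open] ⇒ active
  2. V1 → V3 ← V0 → V4 — V3:collider[blocks]; V0:fork[open] ⇒ blocked
At least one path is unblocked, so d-separation fails.

No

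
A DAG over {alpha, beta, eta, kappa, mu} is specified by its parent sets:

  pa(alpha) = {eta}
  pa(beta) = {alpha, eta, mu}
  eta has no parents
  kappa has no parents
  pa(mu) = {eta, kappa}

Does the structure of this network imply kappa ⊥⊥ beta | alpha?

No — kappa and beta are not d-separated given {alpha}.

3 paths connect kappa and beta; each must be blocked for d-separation to hold:
  1. kappa → mu ← eta → alpha → beta — mu:collider[blocks]; eta:fork[open]; alpha:chain[blocks] ⇒ blocked
  2. kappa → mu ← eta → beta — mu:collider[blocks]; eta:fork[open] ⇒ blocked
  3. kappa → mu → beta — mu:chain[open] ⇒ active
Because an active path exists, kappa and beta are not d-separated.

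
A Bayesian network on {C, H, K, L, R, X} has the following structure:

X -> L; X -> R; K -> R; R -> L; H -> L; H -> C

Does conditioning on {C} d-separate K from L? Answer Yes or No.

No

2 paths connect K and L; each must be blocked for d-separation to hold:
Path 1: K → R ← X → L
  R is a collider here and neither R nor any of its descendants is conditioned on, so the collider stays closed — the path is blocked at R.
Path 2: K → R → L
  R is a chain and R is not conditioned on — no node blocks this path, so it is active.
Because an active path exists, K and L are not d-separated.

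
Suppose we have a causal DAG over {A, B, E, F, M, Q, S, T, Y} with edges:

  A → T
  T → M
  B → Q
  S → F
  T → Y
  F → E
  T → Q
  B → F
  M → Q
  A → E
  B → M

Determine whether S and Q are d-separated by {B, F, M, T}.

Yes — S and Q are d-separated given {B, F, M, T}.

Enumerating the 6 paths from S to Q and testing each for blocking by {B, F, M, T}:
Path 1: S → F → E ← A → T → Q
  F is a chain here and F is conditioned on, so the path is blocked at F.
Path 2: S → F → E ← A → T → M → Q
  F is a chain here and F is conditioned on, so the path is blocked at F.
Path 3: S → F → E ← A → T → M ← B → Q
  F is a chain here and F is conditioned on, so the path is blocked at F.
Path 4: S → F ← B → Q
  B is a fork here and B is conditioned on, so the path is blocked at B.
Path 5: S → F ← B → M ← T → Q
  B is a fork here and B is conditioned on, so the path is blocked at B.
Path 6: S → F ← B → M → Q
  B is a fork here and B is conditioned on, so the path is blocked at B.
Every path is blocked, so S and Q are d-separated given {B, F, M, T}.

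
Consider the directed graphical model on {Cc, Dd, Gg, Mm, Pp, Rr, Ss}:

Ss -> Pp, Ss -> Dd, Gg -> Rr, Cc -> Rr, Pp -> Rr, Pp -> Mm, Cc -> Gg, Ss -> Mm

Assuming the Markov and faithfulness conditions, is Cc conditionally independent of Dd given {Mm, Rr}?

No — Cc and Dd are not d-separated given {Mm, Rr}.

We examine all 4 paths between Cc and Dd:
Path 1: Cc → Gg → Rr ← Pp ← Ss → Dd
  Gg is a chain and Gg is not conditioned on; Rr is a collider and Rr is conditioned on, which opens it; Pp is a chain and Pp is not conditioned on; Ss is a fork and Ss is not conditioned on — no node blocks this path, so it is active.
Path 2: Cc → Gg → Rr ← Pp → Mm ← Ss → Dd
  Gg is a chain and Gg is not conditioned on; Rr is a collider and Rr is conditioned on, which opens it; Pp is a fork and Pp is not conditioned on; Mm is a collider and Mm is conditioned on, which opens it; Ss is a fork and Ss is not conditioned on — no node blocks this path, so it is active.
Path 3: Cc → Rr ← Pp ← Ss → Dd
  Rr is a collider and Rr is conditioned on, which opens it; Pp is a chain and Pp is not conditioned on; Ss is a fork and Ss is not conditioned on — no node blocks this path, so it is active.
Path 4: Cc → Rr ← Pp → Mm ← Ss → Dd
  Rr is a collider and Rr is conditioned on, which opens it; Pp is a fork and Pp is not conditioned on; Mm is a collider and Mm is conditioned on, which opens it; Ss is a fork and Ss is not conditioned on — no node blocks this path, so it is active.
Because an active path exists, Cc and Dd are not d-separated.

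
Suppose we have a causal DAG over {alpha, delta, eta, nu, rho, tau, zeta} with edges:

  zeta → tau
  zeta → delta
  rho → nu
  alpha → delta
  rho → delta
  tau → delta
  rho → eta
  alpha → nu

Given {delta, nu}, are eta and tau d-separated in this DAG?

There are 4 undirected paths between eta and tau; checking each against the conditioning set {delta, nu}:
Path 1: eta ← rho → delta ← zeta → tau
  rho is a fork and rho is not conditioned on; delta is a collider and delta is conditioned on, which opens it; zeta is a fork and zeta is not conditioned on — no node blocks this path, so it is active.
Path 2: eta ← rho → delta ← tau
  rho is a fork and rho is not conditioned on; delta is a collider and delta is conditioned on, which opens it — no node blocks this path, so it is active.
Path 3: eta ← rho → nu ← alpha → delta ← zeta → tau
  rho is a fork and rho is not conditioned on; nu is a collider and nu is conditioned on, which opens it; alpha is a fork and alpha is not conditioned on; delta is a collider and delta is conditioned on, which opens it; zeta is a fork and zeta is not conditioned on — no node blocks this path, so it is active.
Path 4: eta ← rho → nu ← alpha → delta ← tau
  rho is a fork and rho is not conditioned on; nu is a collider and nu is conditioned on, which opens it; alpha is a fork and alpha is not conditioned on; delta is a collider and delta is conditioned on, which opens it — no node blocks this path, so it is active.
Because an active path exists, eta and tau are not d-separated.

No — eta and tau are not d-separated given {delta, nu}.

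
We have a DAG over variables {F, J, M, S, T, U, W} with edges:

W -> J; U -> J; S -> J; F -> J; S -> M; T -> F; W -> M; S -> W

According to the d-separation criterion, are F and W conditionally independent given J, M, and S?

We examine all 3 paths between F and W:
Path 1: F → J ← W
  J is a collider and J is conditioned on, which opens it — no node blocks this path, so it is active.
Path 2: F → J ← S → W
  S is a fork here and S is conditioned on, so the path is blocked at S.
Path 3: F → J ← S → M ← W
  S is a fork here and S is conditioned on, so the path is blocked at S.
At least one path is unblocked, so d-separation fails.

No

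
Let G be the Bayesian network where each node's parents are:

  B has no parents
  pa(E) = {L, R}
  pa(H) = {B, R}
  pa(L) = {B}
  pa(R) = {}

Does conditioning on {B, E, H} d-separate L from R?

There are 2 undirected paths between L and R; checking each against the conditioning set {B, E, H}:
  1. L ← B → H ← R — B:fork[blocks]; H:collider[open] ⇒ blocked
  2. L → E ← R — E:collider[open] ⇒ active
At least one path is unblocked, so d-separation fails.

No — L and R are not d-separated given {B, E, H}.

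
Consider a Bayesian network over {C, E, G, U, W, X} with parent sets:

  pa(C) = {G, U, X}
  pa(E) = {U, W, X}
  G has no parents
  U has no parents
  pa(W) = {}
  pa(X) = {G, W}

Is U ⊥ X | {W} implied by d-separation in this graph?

Enumerating the 4 paths from U to X and testing each for blocking by {W}:
Path 1: U → C ← X
  C is a collider here and neither C nor any of its descendants is conditioned on, so the collider stays closed — the path is blocked at C.
Path 2: U → C ← G → X
  C is a collider here and neither C nor any of its descendants is conditioned on, so the collider stays closed — the path is blocked at C.
Path 3: U → E ← X
  E is a collider here and neither E nor any of its descendants is conditioned on, so the collider stays closed — the path is blocked at E.
Path 4: U → E ← W → X
  E is a collider here and neither E nor any of its descendants is conditioned on, so the collider stays closed — the path is blocked at E.
All paths are blocked; U ⊥ X | {W} holds.

Yes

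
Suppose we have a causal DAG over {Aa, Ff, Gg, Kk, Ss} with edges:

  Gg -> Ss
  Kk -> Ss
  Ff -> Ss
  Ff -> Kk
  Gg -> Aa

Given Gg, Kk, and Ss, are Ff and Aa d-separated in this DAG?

Yes — Ff and Aa are d-separated given {Gg, Kk, Ss}.

2 paths connect Ff and Aa; each must be blocked for d-separation to hold:
  1. Ff → Kk → Ss ← Gg → Aa — Kk:chain[blocks]; Ss:collider[open]; Gg:fork[blocks] ⇒ blocked
  2. Ff → Ss ← Gg → Aa — Ss:collider[open]; Gg:fork[blocks] ⇒ blocked
All paths are blocked; Ff ⊥ Aa | {Gg, Kk, Ss} holds.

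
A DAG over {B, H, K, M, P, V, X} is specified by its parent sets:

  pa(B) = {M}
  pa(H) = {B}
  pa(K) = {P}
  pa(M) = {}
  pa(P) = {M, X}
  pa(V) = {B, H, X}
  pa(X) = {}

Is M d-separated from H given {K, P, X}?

4 paths connect M and H; each must be blocked for d-separation to hold:
  1. M → P ← X → V ← B → H — P:collider[open]; X:fork[blocks]; V:collider[blocks]; B:fork[open] ⇒ blocked
  2. M → P ← X → V ← H — P:collider[open]; X:fork[blocks]; V:collider[blocks] ⇒ blocked
  3. M → B → H — B:chain[open] ⇒ active
  4. M → B → V ← H — B:chain[open]; V:collider[blocks] ⇒ blocked
Because an active path exists, M and H are not d-separated.

No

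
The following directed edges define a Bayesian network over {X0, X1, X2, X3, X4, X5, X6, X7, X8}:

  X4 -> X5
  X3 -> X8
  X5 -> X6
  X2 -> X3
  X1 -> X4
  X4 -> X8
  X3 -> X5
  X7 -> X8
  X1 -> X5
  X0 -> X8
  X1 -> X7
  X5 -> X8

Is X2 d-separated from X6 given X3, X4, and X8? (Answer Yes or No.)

Yes

Enumerating the 6 paths from X2 to X6 and testing each for blocking by {X3, X4, X8}:
Path 1: X2 → X3 → X8 ← X7 ← X1 → X4 → X5 → X6
  X3 is a chain here and X3 is conditioned on, so the path is blocked at X3.
Path 2: X2 → X3 → X8 ← X7 ← X1 → X5 → X6
  X3 is a chain here and X3 is conditioned on, so the path is blocked at X3.
Path 3: X2 → X3 → X8 ← X4 ← X1 → X5 → X6
  X3 is a chain here and X3 is conditioned on, so the path is blocked at X3.
Path 4: X2 → X3 → X8 ← X4 → X5 → X6
  X3 is a chain here and X3 is conditioned on, so the path is blocked at X3.
Path 5: X2 → X3 → X8 ← X5 → X6
  X3 is a chain here and X3 is conditioned on, so the path is blocked at X3.
Path 6: X2 → X3 → X5 → X6
  X3 is a chain here and X3 is conditioned on, so the path is blocked at X3.
All paths are blocked; X2 ⊥ X6 | {X3, X4, X8} holds.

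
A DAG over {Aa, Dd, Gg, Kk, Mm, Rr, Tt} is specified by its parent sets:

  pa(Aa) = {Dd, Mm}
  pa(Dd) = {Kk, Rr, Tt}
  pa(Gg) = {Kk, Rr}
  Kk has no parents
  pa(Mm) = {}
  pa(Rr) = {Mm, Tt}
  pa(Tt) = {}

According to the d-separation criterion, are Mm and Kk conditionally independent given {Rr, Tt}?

Yes — Mm and Kk are d-separated given {Rr, Tt}.

We examine all 6 paths between Mm and Kk:
  1. Mm → Rr → Gg ← Kk — Rr:chain[blocks]; Gg:collider[blocks] ⇒ blocked
  2. Mm → Rr ← Tt → Dd ← Kk — Rr:collider[open]; Tt:fork[blocks]; Dd:collider[blocks] ⇒ blocked
  3. Mm → Rr → Dd ← Kk — Rr:chain[blocks]; Dd:collider[blocks] ⇒ blocked
  4. Mm → Aa ← Dd ← Rr → Gg ← Kk — Aa:collider[blocks]; Dd:chain[open]; Rr:fork[blocks]; Gg:collider[blocks] ⇒ blocked
  5. Mm → Aa ← Dd ← Kk — Aa:collider[blocks]; Dd:chain[open] ⇒ blocked
  6. Mm → Aa ← Dd ← Tt → Rr → Gg ← Kk — Aa:collider[blocks]; Dd:chain[open]; Tt:fork[blocks]; Rr:chain[blocks]; Gg:collider[blocks] ⇒ blocked
All paths are blocked; Mm ⊥ Kk | {Rr, Tt} holds.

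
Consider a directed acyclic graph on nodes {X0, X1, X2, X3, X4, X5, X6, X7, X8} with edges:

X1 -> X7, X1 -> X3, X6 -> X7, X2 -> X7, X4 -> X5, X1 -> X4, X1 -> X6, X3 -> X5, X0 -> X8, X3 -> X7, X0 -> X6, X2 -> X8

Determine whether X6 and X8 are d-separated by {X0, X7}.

No — X6 and X8 are not d-separated given {X0, X7}.

We examine all 5 paths between X6 and X8:
Path 1: X6 ← X1 → X7 ← X2 → X8
  X1 is a fork and X1 is not conditioned on; X7 is a collider and X7 is conditioned on, which opens it; X2 is a fork and X2 is not conditioned on — no node blocks this path, so it is active.
Path 2: X6 ← X1 → X3 → X7 ← X2 → X8
  X1 is a fork and X1 is not conditioned on; X3 is a chain and X3 is not conditioned on; X7 is a collider and X7 is conditioned on, which opens it; X2 is a fork and X2 is not conditioned on — no node blocks this path, so it is active.
Path 3: X6 ← X1 → X4 → X5 ← X3 → X7 ← X2 → X8
  X5 is a collider here and neither X5 nor any of its descendants is conditioned on, so the collider stays closed — the path is blocked at X5.
Path 4: X6 → X7 ← X2 → X8
  X7 is a collider and X7 is conditioned on, which opens it; X2 is a fork and X2 is not conditioned on — no node blocks this path, so it is active.
Path 5: X6 ← X0 → X8
  X0 is a fork here and X0 is conditioned on, so the path is blocked at X0.
Because an active path exists, X6 and X8 are not d-separated.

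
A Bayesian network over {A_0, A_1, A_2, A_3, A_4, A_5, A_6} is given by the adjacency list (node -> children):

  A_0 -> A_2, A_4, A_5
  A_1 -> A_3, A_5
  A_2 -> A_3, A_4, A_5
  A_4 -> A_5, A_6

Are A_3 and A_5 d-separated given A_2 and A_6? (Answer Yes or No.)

No — A_3 and A_5 are not d-separated given {A_2, A_6}.

We examine all 6 paths between A_3 and A_5:
  1. A_3 ← A_2 ← A_0 → A_4 → A_5 — A_2:chain[blocks]; A_0:fork[open]; A_4:chain[open] ⇒ blocked
  2. A_3 ← A_2 ← A_0 → A_5 — A_2:chain[blocks]; A_0:fork[open] ⇒ blocked
  3. A_3 ← A_2 → A_4 ← A_0 → A_5 — A_2:fork[blocks]; A_4:collider[open]; A_0:fork[open] ⇒ blocked
  4. A_3 ← A_2 → A_4 → A_5 — A_2:fork[blocks]; A_4:chain[open] ⇒ blocked
  5. A_3 ← A_2 → A_5 — A_2:fork[blocks] ⇒ blocked
  6. A_3 ← A_1 → A_5 — A_1:fork[open] ⇒ active
At least one path is unblocked, so d-separation fails.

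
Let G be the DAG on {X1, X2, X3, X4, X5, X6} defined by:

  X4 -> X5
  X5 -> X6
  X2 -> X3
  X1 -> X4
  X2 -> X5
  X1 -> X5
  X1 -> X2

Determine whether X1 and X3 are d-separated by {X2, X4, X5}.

Yes

3 paths connect X1 and X3; each must be blocked for d-separation to hold:
Path 1: X1 → X2 → X3
  X2 is a chain here and X2 is conditioned on, so the path is blocked at X2.
Path 2: X1 → X5 ← X2 → X3
  X2 is a fork here and X2 is conditioned on, so the path is blocked at X2.
Path 3: X1 → X4 → X5 ← X2 → X3
  X4 is a chain here and X4 is conditioned on, so the path is blocked at X4.
Since every path is blocked, d-separation holds.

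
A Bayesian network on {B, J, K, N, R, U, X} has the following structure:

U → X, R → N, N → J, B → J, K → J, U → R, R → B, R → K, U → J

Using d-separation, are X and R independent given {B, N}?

There are 4 undirected paths between X and R; checking each against the conditioning set {B, N}:
Path 1: X ← U → J ← B ← R
  J is a collider here and neither J nor any of its descendants is conditioned on, so the collider stays closed — the path is blocked at J.
Path 2: X ← U → J ← K ← R
  J is a collider here and neither J nor any of its descendants is conditioned on, so the collider stays closed — the path is blocked at J.
Path 3: X ← U → J ← N ← R
  J is a collider here and neither J nor any of its descendants is conditioned on, so the collider stays closed — the path is blocked at J.
Path 4: X ← U → R
  U is a fork and U is not conditioned on — no node blocks this path, so it is active.
Since the path X ← U → R is active, X and R are not d-separated given {B, N}.

No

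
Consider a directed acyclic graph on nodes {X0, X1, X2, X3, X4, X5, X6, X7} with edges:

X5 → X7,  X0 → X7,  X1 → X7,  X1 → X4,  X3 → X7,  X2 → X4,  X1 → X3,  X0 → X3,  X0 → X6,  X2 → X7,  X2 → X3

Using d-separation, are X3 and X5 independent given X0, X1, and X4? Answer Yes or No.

We examine all 6 paths between X3 and X5:
  1. X3 ← X2 → X4 ← X1 → X7 ← X5 — X2:fork[open]; X4:collider[open]; X1:fork[blocks]; X7:collider[blocks] ⇒ blocked
  2. X3 ← X2 → X7 ← X5 — X2:fork[open]; X7:collider[blocks] ⇒ blocked
  3. X3 ← X0 → X7 ← X5 — X0:fork[blocks]; X7:collider[blocks] ⇒ blocked
  4. X3 ← X1 → X4 ← X2 → X7 ← X5 — X1:fork[blocks]; X4:collider[open]; X2:fork[open]; X7:collider[blocks] ⇒ blocked
  5. X3 ← X1 → X7 ← X5 — X1:fork[blocks]; X7:collider[blocks] ⇒ blocked
  6. X3 → X7 ← X5 — X7:collider[blocks] ⇒ blocked
All paths are blocked; X3 ⊥ X5 | {X0, X1, X4} holds.

Yes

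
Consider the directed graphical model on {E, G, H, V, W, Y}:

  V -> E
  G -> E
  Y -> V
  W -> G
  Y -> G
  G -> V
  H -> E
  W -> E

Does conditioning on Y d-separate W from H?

4 paths connect W and H; each must be blocked for d-separation to hold:
Path 1: W → G → E ← H
  E is a collider here and neither E nor any of its descendants is conditioned on, so the collider stays closed — the path is blocked at E.
Path 2: W → G → V → E ← H
  E is a collider here and neither E nor any of its descendants is conditioned on, so the collider stays closed — the path is blocked at E.
Path 3: W → G ← Y → V → E ← H
  G is a collider here and neither G nor any of its descendants is conditioned on, so the collider stays closed — the path is blocked at G.
Path 4: W → E ← H
  E is a collider here and neither E nor any of its descendants is conditioned on, so the collider stays closed — the path is blocked at E.
Since every path is blocked, d-separation holds.

Yes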